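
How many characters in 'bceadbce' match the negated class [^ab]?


Negated class [^ab] matches any char NOT in {a, b}
Scanning 'bceadbce':
  pos 0: 'b' -> no (excluded)
  pos 1: 'c' -> MATCH
  pos 2: 'e' -> MATCH
  pos 3: 'a' -> no (excluded)
  pos 4: 'd' -> MATCH
  pos 5: 'b' -> no (excluded)
  pos 6: 'c' -> MATCH
  pos 7: 'e' -> MATCH
Total matches: 5

5


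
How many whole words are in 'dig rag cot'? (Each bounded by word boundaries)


Word boundaries (\b) mark the start/end of each word.
Text: 'dig rag cot'
Splitting by whitespace:
  Word 1: 'dig'
  Word 2: 'rag'
  Word 3: 'cot'
Total whole words: 3

3


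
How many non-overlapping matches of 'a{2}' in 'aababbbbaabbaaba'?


Pattern 'a{2}' matches exactly 2 consecutive a's (greedy, non-overlapping).
String: 'aababbbbaabbaaba'
Scanning for runs of a's:
  Run at pos 0: 'aa' (length 2) -> 1 match(es)
  Run at pos 3: 'a' (length 1) -> 0 match(es)
  Run at pos 8: 'aa' (length 2) -> 1 match(es)
  Run at pos 12: 'aa' (length 2) -> 1 match(es)
  Run at pos 15: 'a' (length 1) -> 0 match(es)
Matches found: ['aa', 'aa', 'aa']
Total: 3

3


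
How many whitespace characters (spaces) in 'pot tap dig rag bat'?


\s matches whitespace characters (spaces, tabs, etc.).
Text: 'pot tap dig rag bat'
This text has 5 words separated by spaces.
Number of spaces = number of words - 1 = 5 - 1 = 4

4


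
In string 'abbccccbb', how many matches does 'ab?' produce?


Pattern 'ab?' matches 'a' optionally followed by 'b'.
String: 'abbccccbb'
Scanning left to right for 'a' then checking next char:
  Match 1: 'ab' (a followed by b)
Total matches: 1

1


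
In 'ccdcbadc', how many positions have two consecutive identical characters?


Looking for consecutive identical characters in 'ccdcbadc':
  pos 0-1: 'c' vs 'c' -> MATCH ('cc')
  pos 1-2: 'c' vs 'd' -> different
  pos 2-3: 'd' vs 'c' -> different
  pos 3-4: 'c' vs 'b' -> different
  pos 4-5: 'b' vs 'a' -> different
  pos 5-6: 'a' vs 'd' -> different
  pos 6-7: 'd' vs 'c' -> different
Consecutive identical pairs: ['cc']
Count: 1

1


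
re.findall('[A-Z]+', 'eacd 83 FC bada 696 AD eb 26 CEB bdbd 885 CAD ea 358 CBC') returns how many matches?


Pattern '[A-Z]+' finds one or more uppercase letters.
Text: 'eacd 83 FC bada 696 AD eb 26 CEB bdbd 885 CAD ea 358 CBC'
Scanning for matches:
  Match 1: 'FC'
  Match 2: 'AD'
  Match 3: 'CEB'
  Match 4: 'CAD'
  Match 5: 'CBC'
Total matches: 5

5


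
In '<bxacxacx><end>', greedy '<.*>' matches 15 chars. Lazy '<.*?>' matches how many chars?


Greedy '<.*>' tries to match as MUCH as possible.
Lazy '<.*?>' tries to match as LITTLE as possible.

String: '<bxacxacx><end>'
Greedy '<.*>' starts at first '<' and extends to the LAST '>': '<bxacxacx><end>' (15 chars)
Lazy '<.*?>' starts at first '<' and stops at the FIRST '>': '<bxacxacx>' (10 chars)

10


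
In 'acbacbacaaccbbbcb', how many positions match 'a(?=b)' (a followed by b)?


Lookahead 'a(?=b)' matches 'a' only when followed by 'b'.
String: 'acbacbacaaccbbbcb'
Checking each position where char is 'a':
  pos 0: 'a' -> no (next='c')
  pos 3: 'a' -> no (next='c')
  pos 6: 'a' -> no (next='c')
  pos 8: 'a' -> no (next='a')
  pos 9: 'a' -> no (next='c')
Matching positions: []
Count: 0

0


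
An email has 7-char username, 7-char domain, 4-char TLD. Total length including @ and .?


An email address has format: username@domain.tld
Username length: 7
'@' character: 1
Domain length: 7
'.' character: 1
TLD length: 4
Total = 7 + 1 + 7 + 1 + 4 = 20

20


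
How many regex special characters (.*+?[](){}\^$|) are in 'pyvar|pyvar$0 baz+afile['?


Regex special characters are: . * + ? [ ] ( ) { } \ ^ $ |
Scanning 'pyvar|pyvar$0 baz+afile[':
  pos 5: '|' -> SPECIAL
  pos 11: '$' -> SPECIAL
  pos 17: '+' -> SPECIAL
  pos 23: '[' -> SPECIAL
Special chars found: ['|', '$', '+', '[']
Total: 4

4


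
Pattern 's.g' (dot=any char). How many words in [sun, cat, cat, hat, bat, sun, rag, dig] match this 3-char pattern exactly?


Pattern 's.g' means: starts with 's', any single char, ends with 'g'.
Checking each word (must be exactly 3 chars):
  'sun' (len=3): no
  'cat' (len=3): no
  'cat' (len=3): no
  'hat' (len=3): no
  'bat' (len=3): no
  'sun' (len=3): no
  'rag' (len=3): no
  'dig' (len=3): no
Matching words: []
Total: 0

0


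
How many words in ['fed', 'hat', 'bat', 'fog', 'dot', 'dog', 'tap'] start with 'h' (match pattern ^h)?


Pattern ^h anchors to start of word. Check which words begin with 'h':
  'fed' -> no
  'hat' -> MATCH (starts with 'h')
  'bat' -> no
  'fog' -> no
  'dot' -> no
  'dog' -> no
  'tap' -> no
Matching words: ['hat']
Count: 1

1


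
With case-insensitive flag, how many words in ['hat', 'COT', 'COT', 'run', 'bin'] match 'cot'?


Case-insensitive matching: compare each word's lowercase form to 'cot'.
  'hat' -> lower='hat' -> no
  'COT' -> lower='cot' -> MATCH
  'COT' -> lower='cot' -> MATCH
  'run' -> lower='run' -> no
  'bin' -> lower='bin' -> no
Matches: ['COT', 'COT']
Count: 2

2


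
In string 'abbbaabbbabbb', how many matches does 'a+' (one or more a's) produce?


Pattern 'a+' matches one or more consecutive a's.
String: 'abbbaabbbabbb'
Scanning for runs of a:
  Match 1: 'a' (length 1)
  Match 2: 'aa' (length 2)
  Match 3: 'a' (length 1)
Total matches: 3

3


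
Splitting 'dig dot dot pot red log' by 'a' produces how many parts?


Splitting by 'a' breaks the string at each occurrence of the separator.
Text: 'dig dot dot pot red log'
Parts after split:
  Part 1: 'dig dot dot pot red log'
Total parts: 1

1


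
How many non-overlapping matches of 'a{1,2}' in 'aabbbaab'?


Pattern 'a{1,2}' matches between 1 and 2 consecutive a's (greedy).
String: 'aabbbaab'
Finding runs of a's and applying greedy matching:
  Run at pos 0: 'aa' (length 2)
  Run at pos 5: 'aa' (length 2)
Matches: ['aa', 'aa']
Count: 2

2


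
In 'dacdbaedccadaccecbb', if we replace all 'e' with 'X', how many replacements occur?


re.sub('e', 'X', text) replaces every occurrence of 'e' with 'X'.
Text: 'dacdbaedccadaccecbb'
Scanning for 'e':
  pos 6: 'e' -> replacement #1
  pos 15: 'e' -> replacement #2
Total replacements: 2

2


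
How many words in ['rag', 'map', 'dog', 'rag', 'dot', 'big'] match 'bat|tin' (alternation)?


Alternation 'bat|tin' matches either 'bat' or 'tin'.
Checking each word:
  'rag' -> no
  'map' -> no
  'dog' -> no
  'rag' -> no
  'dot' -> no
  'big' -> no
Matches: []
Count: 0

0


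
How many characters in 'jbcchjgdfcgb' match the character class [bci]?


Character class [bci] matches any of: {b, c, i}
Scanning string 'jbcchjgdfcgb' character by character:
  pos 0: 'j' -> no
  pos 1: 'b' -> MATCH
  pos 2: 'c' -> MATCH
  pos 3: 'c' -> MATCH
  pos 4: 'h' -> no
  pos 5: 'j' -> no
  pos 6: 'g' -> no
  pos 7: 'd' -> no
  pos 8: 'f' -> no
  pos 9: 'c' -> MATCH
  pos 10: 'g' -> no
  pos 11: 'b' -> MATCH
Total matches: 5

5


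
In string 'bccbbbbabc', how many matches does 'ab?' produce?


Pattern 'ab?' matches 'a' optionally followed by 'b'.
String: 'bccbbbbabc'
Scanning left to right for 'a' then checking next char:
  Match 1: 'ab' (a followed by b)
Total matches: 1

1


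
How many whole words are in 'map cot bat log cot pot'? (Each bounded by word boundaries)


Word boundaries (\b) mark the start/end of each word.
Text: 'map cot bat log cot pot'
Splitting by whitespace:
  Word 1: 'map'
  Word 2: 'cot'
  Word 3: 'bat'
  Word 4: 'log'
  Word 5: 'cot'
  Word 6: 'pot'
Total whole words: 6

6


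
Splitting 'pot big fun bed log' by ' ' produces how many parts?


Splitting by ' ' breaks the string at each occurrence of the separator.
Text: 'pot big fun bed log'
Parts after split:
  Part 1: 'pot'
  Part 2: 'big'
  Part 3: 'fun'
  Part 4: 'bed'
  Part 5: 'log'
Total parts: 5

5


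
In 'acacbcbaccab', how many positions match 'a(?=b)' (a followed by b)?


Lookahead 'a(?=b)' matches 'a' only when followed by 'b'.
String: 'acacbcbaccab'
Checking each position where char is 'a':
  pos 0: 'a' -> no (next='c')
  pos 2: 'a' -> no (next='c')
  pos 7: 'a' -> no (next='c')
  pos 10: 'a' -> MATCH (next='b')
Matching positions: [10]
Count: 1

1


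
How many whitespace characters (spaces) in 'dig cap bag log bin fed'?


\s matches whitespace characters (spaces, tabs, etc.).
Text: 'dig cap bag log bin fed'
This text has 6 words separated by spaces.
Number of spaces = number of words - 1 = 6 - 1 = 5

5


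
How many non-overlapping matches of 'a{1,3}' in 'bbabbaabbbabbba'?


Pattern 'a{1,3}' matches between 1 and 3 consecutive a's (greedy).
String: 'bbabbaabbbabbba'
Finding runs of a's and applying greedy matching:
  Run at pos 2: 'a' (length 1)
  Run at pos 5: 'aa' (length 2)
  Run at pos 10: 'a' (length 1)
  Run at pos 14: 'a' (length 1)
Matches: ['a', 'aa', 'a', 'a']
Count: 4

4


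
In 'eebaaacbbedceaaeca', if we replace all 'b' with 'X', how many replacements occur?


re.sub('b', 'X', text) replaces every occurrence of 'b' with 'X'.
Text: 'eebaaacbbedceaaeca'
Scanning for 'b':
  pos 2: 'b' -> replacement #1
  pos 7: 'b' -> replacement #2
  pos 8: 'b' -> replacement #3
Total replacements: 3

3


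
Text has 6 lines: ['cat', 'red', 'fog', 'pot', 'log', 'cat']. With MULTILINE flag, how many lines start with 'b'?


With MULTILINE flag, ^ matches the start of each line.
Lines: ['cat', 'red', 'fog', 'pot', 'log', 'cat']
Checking which lines start with 'b':
  Line 1: 'cat' -> no
  Line 2: 'red' -> no
  Line 3: 'fog' -> no
  Line 4: 'pot' -> no
  Line 5: 'log' -> no
  Line 6: 'cat' -> no
Matching lines: []
Count: 0

0


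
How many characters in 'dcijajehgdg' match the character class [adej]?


Character class [adej] matches any of: {a, d, e, j}
Scanning string 'dcijajehgdg' character by character:
  pos 0: 'd' -> MATCH
  pos 1: 'c' -> no
  pos 2: 'i' -> no
  pos 3: 'j' -> MATCH
  pos 4: 'a' -> MATCH
  pos 5: 'j' -> MATCH
  pos 6: 'e' -> MATCH
  pos 7: 'h' -> no
  pos 8: 'g' -> no
  pos 9: 'd' -> MATCH
  pos 10: 'g' -> no
Total matches: 6

6


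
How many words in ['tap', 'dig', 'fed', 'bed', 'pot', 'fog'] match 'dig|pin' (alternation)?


Alternation 'dig|pin' matches either 'dig' or 'pin'.
Checking each word:
  'tap' -> no
  'dig' -> MATCH
  'fed' -> no
  'bed' -> no
  'pot' -> no
  'fog' -> no
Matches: ['dig']
Count: 1

1


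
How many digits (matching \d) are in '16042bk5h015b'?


\d matches any digit 0-9.
Scanning '16042bk5h015b':
  pos 0: '1' -> DIGIT
  pos 1: '6' -> DIGIT
  pos 2: '0' -> DIGIT
  pos 3: '4' -> DIGIT
  pos 4: '2' -> DIGIT
  pos 7: '5' -> DIGIT
  pos 9: '0' -> DIGIT
  pos 10: '1' -> DIGIT
  pos 11: '5' -> DIGIT
Digits found: ['1', '6', '0', '4', '2', '5', '0', '1', '5']
Total: 9

9


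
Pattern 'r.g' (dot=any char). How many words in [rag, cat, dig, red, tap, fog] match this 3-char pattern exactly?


Pattern 'r.g' means: starts with 'r', any single char, ends with 'g'.
Checking each word (must be exactly 3 chars):
  'rag' (len=3): MATCH
  'cat' (len=3): no
  'dig' (len=3): no
  'red' (len=3): no
  'tap' (len=3): no
  'fog' (len=3): no
Matching words: ['rag']
Total: 1

1


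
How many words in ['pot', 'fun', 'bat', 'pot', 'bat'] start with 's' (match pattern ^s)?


Pattern ^s anchors to start of word. Check which words begin with 's':
  'pot' -> no
  'fun' -> no
  'bat' -> no
  'pot' -> no
  'bat' -> no
Matching words: []
Count: 0

0


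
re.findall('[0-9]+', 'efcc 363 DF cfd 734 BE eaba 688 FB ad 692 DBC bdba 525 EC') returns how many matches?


Pattern '[0-9]+' finds one or more digits.
Text: 'efcc 363 DF cfd 734 BE eaba 688 FB ad 692 DBC bdba 525 EC'
Scanning for matches:
  Match 1: '363'
  Match 2: '734'
  Match 3: '688'
  Match 4: '692'
  Match 5: '525'
Total matches: 5

5


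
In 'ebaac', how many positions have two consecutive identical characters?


Looking for consecutive identical characters in 'ebaac':
  pos 0-1: 'e' vs 'b' -> different
  pos 1-2: 'b' vs 'a' -> different
  pos 2-3: 'a' vs 'a' -> MATCH ('aa')
  pos 3-4: 'a' vs 'c' -> different
Consecutive identical pairs: ['aa']
Count: 1

1


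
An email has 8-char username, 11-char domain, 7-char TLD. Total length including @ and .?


An email address has format: username@domain.tld
Username length: 8
'@' character: 1
Domain length: 11
'.' character: 1
TLD length: 7
Total = 8 + 1 + 11 + 1 + 7 = 28

28


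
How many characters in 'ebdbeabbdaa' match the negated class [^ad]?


Negated class [^ad] matches any char NOT in {a, d}
Scanning 'ebdbeabbdaa':
  pos 0: 'e' -> MATCH
  pos 1: 'b' -> MATCH
  pos 2: 'd' -> no (excluded)
  pos 3: 'b' -> MATCH
  pos 4: 'e' -> MATCH
  pos 5: 'a' -> no (excluded)
  pos 6: 'b' -> MATCH
  pos 7: 'b' -> MATCH
  pos 8: 'd' -> no (excluded)
  pos 9: 'a' -> no (excluded)
  pos 10: 'a' -> no (excluded)
Total matches: 6

6


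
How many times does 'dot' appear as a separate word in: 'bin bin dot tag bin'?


Scanning each word for exact match 'dot':
  Word 1: 'bin' -> no
  Word 2: 'bin' -> no
  Word 3: 'dot' -> MATCH
  Word 4: 'tag' -> no
  Word 5: 'bin' -> no
Total matches: 1

1


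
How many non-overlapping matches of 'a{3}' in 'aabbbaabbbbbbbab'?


Pattern 'a{3}' matches exactly 3 consecutive a's (greedy, non-overlapping).
String: 'aabbbaabbbbbbbab'
Scanning for runs of a's:
  Run at pos 0: 'aa' (length 2) -> 0 match(es)
  Run at pos 5: 'aa' (length 2) -> 0 match(es)
  Run at pos 14: 'a' (length 1) -> 0 match(es)
Matches found: []
Total: 0

0


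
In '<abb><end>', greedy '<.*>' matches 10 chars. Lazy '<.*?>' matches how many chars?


Greedy '<.*>' tries to match as MUCH as possible.
Lazy '<.*?>' tries to match as LITTLE as possible.

String: '<abb><end>'
Greedy '<.*>' starts at first '<' and extends to the LAST '>': '<abb><end>' (10 chars)
Lazy '<.*?>' starts at first '<' and stops at the FIRST '>': '<abb>' (5 chars)

5


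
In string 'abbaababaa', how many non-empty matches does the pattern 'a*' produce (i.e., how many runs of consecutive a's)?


Pattern 'a*' matches zero or more a's. We want non-empty runs of consecutive a's.
String: 'abbaababaa'
Walking through the string to find runs of a's:
  Run 1: positions 0-0 -> 'a'
  Run 2: positions 3-4 -> 'aa'
  Run 3: positions 6-6 -> 'a'
  Run 4: positions 8-9 -> 'aa'
Non-empty runs found: ['a', 'aa', 'a', 'aa']
Count: 4

4


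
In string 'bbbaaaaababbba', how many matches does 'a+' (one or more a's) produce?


Pattern 'a+' matches one or more consecutive a's.
String: 'bbbaaaaababbba'
Scanning for runs of a:
  Match 1: 'aaaaa' (length 5)
  Match 2: 'a' (length 1)
  Match 3: 'a' (length 1)
Total matches: 3

3


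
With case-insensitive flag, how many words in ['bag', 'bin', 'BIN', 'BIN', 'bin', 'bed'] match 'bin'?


Case-insensitive matching: compare each word's lowercase form to 'bin'.
  'bag' -> lower='bag' -> no
  'bin' -> lower='bin' -> MATCH
  'BIN' -> lower='bin' -> MATCH
  'BIN' -> lower='bin' -> MATCH
  'bin' -> lower='bin' -> MATCH
  'bed' -> lower='bed' -> no
Matches: ['bin', 'BIN', 'BIN', 'bin']
Count: 4

4


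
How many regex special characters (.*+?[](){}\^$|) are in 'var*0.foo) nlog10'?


Regex special characters are: . * + ? [ ] ( ) { } \ ^ $ |
Scanning 'var*0.foo) nlog10':
  pos 3: '*' -> SPECIAL
  pos 5: '.' -> SPECIAL
  pos 9: ')' -> SPECIAL
Special chars found: ['*', '.', ')']
Total: 3

3


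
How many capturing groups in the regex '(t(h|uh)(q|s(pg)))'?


To count capturing groups, count each '(' that starts a group.
Pattern: '(t(h|uh)(q|s(pg)))'
Walking through the pattern:
  Position 0: '(' -> group #1
  Position 2: '(' -> group #2
  Position 8: '(' -> group #3
  Position 12: '(' -> group #4
Total capturing groups: 4

4


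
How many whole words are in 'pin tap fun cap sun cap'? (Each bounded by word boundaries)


Word boundaries (\b) mark the start/end of each word.
Text: 'pin tap fun cap sun cap'
Splitting by whitespace:
  Word 1: 'pin'
  Word 2: 'tap'
  Word 3: 'fun'
  Word 4: 'cap'
  Word 5: 'sun'
  Word 6: 'cap'
Total whole words: 6

6


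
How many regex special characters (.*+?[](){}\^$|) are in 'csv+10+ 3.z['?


Regex special characters are: . * + ? [ ] ( ) { } \ ^ $ |
Scanning 'csv+10+ 3.z[':
  pos 3: '+' -> SPECIAL
  pos 6: '+' -> SPECIAL
  pos 9: '.' -> SPECIAL
  pos 11: '[' -> SPECIAL
Special chars found: ['+', '+', '.', '[']
Total: 4

4


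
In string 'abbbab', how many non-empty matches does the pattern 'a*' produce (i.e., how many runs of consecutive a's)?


Pattern 'a*' matches zero or more a's. We want non-empty runs of consecutive a's.
String: 'abbbab'
Walking through the string to find runs of a's:
  Run 1: positions 0-0 -> 'a'
  Run 2: positions 4-4 -> 'a'
Non-empty runs found: ['a', 'a']
Count: 2

2


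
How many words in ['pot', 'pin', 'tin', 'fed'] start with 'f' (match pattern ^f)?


Pattern ^f anchors to start of word. Check which words begin with 'f':
  'pot' -> no
  'pin' -> no
  'tin' -> no
  'fed' -> MATCH (starts with 'f')
Matching words: ['fed']
Count: 1

1


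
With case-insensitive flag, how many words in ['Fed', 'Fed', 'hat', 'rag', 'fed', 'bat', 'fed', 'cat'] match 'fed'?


Case-insensitive matching: compare each word's lowercase form to 'fed'.
  'Fed' -> lower='fed' -> MATCH
  'Fed' -> lower='fed' -> MATCH
  'hat' -> lower='hat' -> no
  'rag' -> lower='rag' -> no
  'fed' -> lower='fed' -> MATCH
  'bat' -> lower='bat' -> no
  'fed' -> lower='fed' -> MATCH
  'cat' -> lower='cat' -> no
Matches: ['Fed', 'Fed', 'fed', 'fed']
Count: 4

4


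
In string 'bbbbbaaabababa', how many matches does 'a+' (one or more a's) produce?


Pattern 'a+' matches one or more consecutive a's.
String: 'bbbbbaaabababa'
Scanning for runs of a:
  Match 1: 'aaa' (length 3)
  Match 2: 'a' (length 1)
  Match 3: 'a' (length 1)
  Match 4: 'a' (length 1)
Total matches: 4

4


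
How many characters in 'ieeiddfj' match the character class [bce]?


Character class [bce] matches any of: {b, c, e}
Scanning string 'ieeiddfj' character by character:
  pos 0: 'i' -> no
  pos 1: 'e' -> MATCH
  pos 2: 'e' -> MATCH
  pos 3: 'i' -> no
  pos 4: 'd' -> no
  pos 5: 'd' -> no
  pos 6: 'f' -> no
  pos 7: 'j' -> no
Total matches: 2

2


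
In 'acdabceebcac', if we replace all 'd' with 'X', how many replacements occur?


re.sub('d', 'X', text) replaces every occurrence of 'd' with 'X'.
Text: 'acdabceebcac'
Scanning for 'd':
  pos 2: 'd' -> replacement #1
Total replacements: 1

1


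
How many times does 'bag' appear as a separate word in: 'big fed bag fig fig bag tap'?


Scanning each word for exact match 'bag':
  Word 1: 'big' -> no
  Word 2: 'fed' -> no
  Word 3: 'bag' -> MATCH
  Word 4: 'fig' -> no
  Word 5: 'fig' -> no
  Word 6: 'bag' -> MATCH
  Word 7: 'tap' -> no
Total matches: 2

2


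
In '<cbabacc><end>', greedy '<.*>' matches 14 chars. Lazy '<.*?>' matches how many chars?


Greedy '<.*>' tries to match as MUCH as possible.
Lazy '<.*?>' tries to match as LITTLE as possible.

String: '<cbabacc><end>'
Greedy '<.*>' starts at first '<' and extends to the LAST '>': '<cbabacc><end>' (14 chars)
Lazy '<.*?>' starts at first '<' and stops at the FIRST '>': '<cbabacc>' (9 chars)

9


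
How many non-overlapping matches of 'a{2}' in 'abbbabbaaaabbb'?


Pattern 'a{2}' matches exactly 2 consecutive a's (greedy, non-overlapping).
String: 'abbbabbaaaabbb'
Scanning for runs of a's:
  Run at pos 0: 'a' (length 1) -> 0 match(es)
  Run at pos 4: 'a' (length 1) -> 0 match(es)
  Run at pos 7: 'aaaa' (length 4) -> 2 match(es)
Matches found: ['aa', 'aa']
Total: 2

2


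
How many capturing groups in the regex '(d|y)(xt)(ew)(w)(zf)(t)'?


To count capturing groups, count each '(' that starts a group.
Pattern: '(d|y)(xt)(ew)(w)(zf)(t)'
Walking through the pattern:
  Position 0: '(' -> group #1
  Position 5: '(' -> group #2
  Position 9: '(' -> group #3
  Position 13: '(' -> group #4
  Position 16: '(' -> group #5
  Position 20: '(' -> group #6
Total capturing groups: 6

6


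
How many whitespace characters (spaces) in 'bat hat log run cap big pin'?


\s matches whitespace characters (spaces, tabs, etc.).
Text: 'bat hat log run cap big pin'
This text has 7 words separated by spaces.
Number of spaces = number of words - 1 = 7 - 1 = 6

6


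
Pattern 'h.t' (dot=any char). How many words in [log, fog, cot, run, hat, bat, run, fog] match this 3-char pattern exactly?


Pattern 'h.t' means: starts with 'h', any single char, ends with 't'.
Checking each word (must be exactly 3 chars):
  'log' (len=3): no
  'fog' (len=3): no
  'cot' (len=3): no
  'run' (len=3): no
  'hat' (len=3): MATCH
  'bat' (len=3): no
  'run' (len=3): no
  'fog' (len=3): no
Matching words: ['hat']
Total: 1

1


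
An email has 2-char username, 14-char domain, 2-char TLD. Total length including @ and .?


An email address has format: username@domain.tld
Username length: 2
'@' character: 1
Domain length: 14
'.' character: 1
TLD length: 2
Total = 2 + 1 + 14 + 1 + 2 = 20

20


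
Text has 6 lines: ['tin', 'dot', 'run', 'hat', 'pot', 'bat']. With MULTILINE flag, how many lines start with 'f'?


With MULTILINE flag, ^ matches the start of each line.
Lines: ['tin', 'dot', 'run', 'hat', 'pot', 'bat']
Checking which lines start with 'f':
  Line 1: 'tin' -> no
  Line 2: 'dot' -> no
  Line 3: 'run' -> no
  Line 4: 'hat' -> no
  Line 5: 'pot' -> no
  Line 6: 'bat' -> no
Matching lines: []
Count: 0

0


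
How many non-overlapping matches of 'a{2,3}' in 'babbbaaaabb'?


Pattern 'a{2,3}' matches between 2 and 3 consecutive a's (greedy).
String: 'babbbaaaabb'
Finding runs of a's and applying greedy matching:
  Run at pos 1: 'a' (length 1)
  Run at pos 5: 'aaaa' (length 4)
Matches: ['aaa']
Count: 1

1


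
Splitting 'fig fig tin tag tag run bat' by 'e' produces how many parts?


Splitting by 'e' breaks the string at each occurrence of the separator.
Text: 'fig fig tin tag tag run bat'
Parts after split:
  Part 1: 'fig fig tin tag tag run bat'
Total parts: 1

1


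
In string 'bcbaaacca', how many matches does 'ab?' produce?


Pattern 'ab?' matches 'a' optionally followed by 'b'.
String: 'bcbaaacca'
Scanning left to right for 'a' then checking next char:
  Match 1: 'a' (a not followed by b)
  Match 2: 'a' (a not followed by b)
  Match 3: 'a' (a not followed by b)
  Match 4: 'a' (a not followed by b)
Total matches: 4

4


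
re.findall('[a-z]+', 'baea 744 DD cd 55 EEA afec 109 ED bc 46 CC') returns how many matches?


Pattern '[a-z]+' finds one or more lowercase letters.
Text: 'baea 744 DD cd 55 EEA afec 109 ED bc 46 CC'
Scanning for matches:
  Match 1: 'baea'
  Match 2: 'cd'
  Match 3: 'afec'
  Match 4: 'bc'
Total matches: 4

4


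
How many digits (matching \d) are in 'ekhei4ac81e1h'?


\d matches any digit 0-9.
Scanning 'ekhei4ac81e1h':
  pos 5: '4' -> DIGIT
  pos 8: '8' -> DIGIT
  pos 9: '1' -> DIGIT
  pos 11: '1' -> DIGIT
Digits found: ['4', '8', '1', '1']
Total: 4

4


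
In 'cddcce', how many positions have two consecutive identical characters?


Looking for consecutive identical characters in 'cddcce':
  pos 0-1: 'c' vs 'd' -> different
  pos 1-2: 'd' vs 'd' -> MATCH ('dd')
  pos 2-3: 'd' vs 'c' -> different
  pos 3-4: 'c' vs 'c' -> MATCH ('cc')
  pos 4-5: 'c' vs 'e' -> different
Consecutive identical pairs: ['dd', 'cc']
Count: 2

2


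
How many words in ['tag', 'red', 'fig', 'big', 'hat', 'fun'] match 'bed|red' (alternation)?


Alternation 'bed|red' matches either 'bed' or 'red'.
Checking each word:
  'tag' -> no
  'red' -> MATCH
  'fig' -> no
  'big' -> no
  'hat' -> no
  'fun' -> no
Matches: ['red']
Count: 1

1


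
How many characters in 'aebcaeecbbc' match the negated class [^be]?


Negated class [^be] matches any char NOT in {b, e}
Scanning 'aebcaeecbbc':
  pos 0: 'a' -> MATCH
  pos 1: 'e' -> no (excluded)
  pos 2: 'b' -> no (excluded)
  pos 3: 'c' -> MATCH
  pos 4: 'a' -> MATCH
  pos 5: 'e' -> no (excluded)
  pos 6: 'e' -> no (excluded)
  pos 7: 'c' -> MATCH
  pos 8: 'b' -> no (excluded)
  pos 9: 'b' -> no (excluded)
  pos 10: 'c' -> MATCH
Total matches: 5

5


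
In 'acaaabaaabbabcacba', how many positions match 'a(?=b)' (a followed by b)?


Lookahead 'a(?=b)' matches 'a' only when followed by 'b'.
String: 'acaaabaaabbabcacba'
Checking each position where char is 'a':
  pos 0: 'a' -> no (next='c')
  pos 2: 'a' -> no (next='a')
  pos 3: 'a' -> no (next='a')
  pos 4: 'a' -> MATCH (next='b')
  pos 6: 'a' -> no (next='a')
  pos 7: 'a' -> no (next='a')
  pos 8: 'a' -> MATCH (next='b')
  pos 11: 'a' -> MATCH (next='b')
  pos 14: 'a' -> no (next='c')
Matching positions: [4, 8, 11]
Count: 3

3


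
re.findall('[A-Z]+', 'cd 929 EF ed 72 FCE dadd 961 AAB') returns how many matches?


Pattern '[A-Z]+' finds one or more uppercase letters.
Text: 'cd 929 EF ed 72 FCE dadd 961 AAB'
Scanning for matches:
  Match 1: 'EF'
  Match 2: 'FCE'
  Match 3: 'AAB'
Total matches: 3

3


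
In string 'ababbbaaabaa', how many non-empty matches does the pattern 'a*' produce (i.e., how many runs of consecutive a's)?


Pattern 'a*' matches zero or more a's. We want non-empty runs of consecutive a's.
String: 'ababbbaaabaa'
Walking through the string to find runs of a's:
  Run 1: positions 0-0 -> 'a'
  Run 2: positions 2-2 -> 'a'
  Run 3: positions 6-8 -> 'aaa'
  Run 4: positions 10-11 -> 'aa'
Non-empty runs found: ['a', 'a', 'aaa', 'aa']
Count: 4

4


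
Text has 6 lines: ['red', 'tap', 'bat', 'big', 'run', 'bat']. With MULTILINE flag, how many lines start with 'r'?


With MULTILINE flag, ^ matches the start of each line.
Lines: ['red', 'tap', 'bat', 'big', 'run', 'bat']
Checking which lines start with 'r':
  Line 1: 'red' -> MATCH
  Line 2: 'tap' -> no
  Line 3: 'bat' -> no
  Line 4: 'big' -> no
  Line 5: 'run' -> MATCH
  Line 6: 'bat' -> no
Matching lines: ['red', 'run']
Count: 2

2


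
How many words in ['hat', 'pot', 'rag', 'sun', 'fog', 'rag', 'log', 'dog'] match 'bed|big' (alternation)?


Alternation 'bed|big' matches either 'bed' or 'big'.
Checking each word:
  'hat' -> no
  'pot' -> no
  'rag' -> no
  'sun' -> no
  'fog' -> no
  'rag' -> no
  'log' -> no
  'dog' -> no
Matches: []
Count: 0

0


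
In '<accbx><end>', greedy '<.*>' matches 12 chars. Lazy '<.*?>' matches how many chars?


Greedy '<.*>' tries to match as MUCH as possible.
Lazy '<.*?>' tries to match as LITTLE as possible.

String: '<accbx><end>'
Greedy '<.*>' starts at first '<' and extends to the LAST '>': '<accbx><end>' (12 chars)
Lazy '<.*?>' starts at first '<' and stops at the FIRST '>': '<accbx>' (7 chars)

7


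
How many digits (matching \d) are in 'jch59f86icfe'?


\d matches any digit 0-9.
Scanning 'jch59f86icfe':
  pos 3: '5' -> DIGIT
  pos 4: '9' -> DIGIT
  pos 6: '8' -> DIGIT
  pos 7: '6' -> DIGIT
Digits found: ['5', '9', '8', '6']
Total: 4

4


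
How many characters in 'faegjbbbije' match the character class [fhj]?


Character class [fhj] matches any of: {f, h, j}
Scanning string 'faegjbbbije' character by character:
  pos 0: 'f' -> MATCH
  pos 1: 'a' -> no
  pos 2: 'e' -> no
  pos 3: 'g' -> no
  pos 4: 'j' -> MATCH
  pos 5: 'b' -> no
  pos 6: 'b' -> no
  pos 7: 'b' -> no
  pos 8: 'i' -> no
  pos 9: 'j' -> MATCH
  pos 10: 'e' -> no
Total matches: 3

3


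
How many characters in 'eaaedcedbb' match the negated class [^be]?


Negated class [^be] matches any char NOT in {b, e}
Scanning 'eaaedcedbb':
  pos 0: 'e' -> no (excluded)
  pos 1: 'a' -> MATCH
  pos 2: 'a' -> MATCH
  pos 3: 'e' -> no (excluded)
  pos 4: 'd' -> MATCH
  pos 5: 'c' -> MATCH
  pos 6: 'e' -> no (excluded)
  pos 7: 'd' -> MATCH
  pos 8: 'b' -> no (excluded)
  pos 9: 'b' -> no (excluded)
Total matches: 5

5


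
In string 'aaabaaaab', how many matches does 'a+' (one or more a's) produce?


Pattern 'a+' matches one or more consecutive a's.
String: 'aaabaaaab'
Scanning for runs of a:
  Match 1: 'aaa' (length 3)
  Match 2: 'aaaa' (length 4)
Total matches: 2

2


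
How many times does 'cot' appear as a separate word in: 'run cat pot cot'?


Scanning each word for exact match 'cot':
  Word 1: 'run' -> no
  Word 2: 'cat' -> no
  Word 3: 'pot' -> no
  Word 4: 'cot' -> MATCH
Total matches: 1

1


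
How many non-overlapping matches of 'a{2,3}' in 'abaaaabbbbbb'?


Pattern 'a{2,3}' matches between 2 and 3 consecutive a's (greedy).
String: 'abaaaabbbbbb'
Finding runs of a's and applying greedy matching:
  Run at pos 0: 'a' (length 1)
  Run at pos 2: 'aaaa' (length 4)
Matches: ['aaa']
Count: 1

1


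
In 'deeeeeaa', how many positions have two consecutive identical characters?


Looking for consecutive identical characters in 'deeeeeaa':
  pos 0-1: 'd' vs 'e' -> different
  pos 1-2: 'e' vs 'e' -> MATCH ('ee')
  pos 2-3: 'e' vs 'e' -> MATCH ('ee')
  pos 3-4: 'e' vs 'e' -> MATCH ('ee')
  pos 4-5: 'e' vs 'e' -> MATCH ('ee')
  pos 5-6: 'e' vs 'a' -> different
  pos 6-7: 'a' vs 'a' -> MATCH ('aa')
Consecutive identical pairs: ['ee', 'ee', 'ee', 'ee', 'aa']
Count: 5

5


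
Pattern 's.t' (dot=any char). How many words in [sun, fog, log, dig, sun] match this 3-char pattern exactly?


Pattern 's.t' means: starts with 's', any single char, ends with 't'.
Checking each word (must be exactly 3 chars):
  'sun' (len=3): no
  'fog' (len=3): no
  'log' (len=3): no
  'dig' (len=3): no
  'sun' (len=3): no
Matching words: []
Total: 0

0


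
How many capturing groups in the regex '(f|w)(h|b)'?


To count capturing groups, count each '(' that starts a group.
Pattern: '(f|w)(h|b)'
Walking through the pattern:
  Position 0: '(' -> group #1
  Position 5: '(' -> group #2
Total capturing groups: 2

2


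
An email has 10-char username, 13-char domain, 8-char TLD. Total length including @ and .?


An email address has format: username@domain.tld
Username length: 10
'@' character: 1
Domain length: 13
'.' character: 1
TLD length: 8
Total = 10 + 1 + 13 + 1 + 8 = 33

33


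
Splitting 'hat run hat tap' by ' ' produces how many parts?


Splitting by ' ' breaks the string at each occurrence of the separator.
Text: 'hat run hat tap'
Parts after split:
  Part 1: 'hat'
  Part 2: 'run'
  Part 3: 'hat'
  Part 4: 'tap'
Total parts: 4

4


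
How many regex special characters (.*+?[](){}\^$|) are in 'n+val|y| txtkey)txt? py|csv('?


Regex special characters are: . * + ? [ ] ( ) { } \ ^ $ |
Scanning 'n+val|y| txtkey)txt? py|csv(':
  pos 1: '+' -> SPECIAL
  pos 5: '|' -> SPECIAL
  pos 7: '|' -> SPECIAL
  pos 15: ')' -> SPECIAL
  pos 19: '?' -> SPECIAL
  pos 23: '|' -> SPECIAL
  pos 27: '(' -> SPECIAL
Special chars found: ['+', '|', '|', ')', '?', '|', '(']
Total: 7

7


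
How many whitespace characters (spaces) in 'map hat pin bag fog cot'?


\s matches whitespace characters (spaces, tabs, etc.).
Text: 'map hat pin bag fog cot'
This text has 6 words separated by spaces.
Number of spaces = number of words - 1 = 6 - 1 = 5

5


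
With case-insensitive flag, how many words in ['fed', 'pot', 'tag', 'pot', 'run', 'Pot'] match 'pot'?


Case-insensitive matching: compare each word's lowercase form to 'pot'.
  'fed' -> lower='fed' -> no
  'pot' -> lower='pot' -> MATCH
  'tag' -> lower='tag' -> no
  'pot' -> lower='pot' -> MATCH
  'run' -> lower='run' -> no
  'Pot' -> lower='pot' -> MATCH
Matches: ['pot', 'pot', 'Pot']
Count: 3

3


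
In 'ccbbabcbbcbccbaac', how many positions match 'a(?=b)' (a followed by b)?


Lookahead 'a(?=b)' matches 'a' only when followed by 'b'.
String: 'ccbbabcbbcbccbaac'
Checking each position where char is 'a':
  pos 4: 'a' -> MATCH (next='b')
  pos 14: 'a' -> no (next='a')
  pos 15: 'a' -> no (next='c')
Matching positions: [4]
Count: 1

1


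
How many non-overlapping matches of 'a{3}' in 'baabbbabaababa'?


Pattern 'a{3}' matches exactly 3 consecutive a's (greedy, non-overlapping).
String: 'baabbbabaababa'
Scanning for runs of a's:
  Run at pos 1: 'aa' (length 2) -> 0 match(es)
  Run at pos 6: 'a' (length 1) -> 0 match(es)
  Run at pos 8: 'aa' (length 2) -> 0 match(es)
  Run at pos 11: 'a' (length 1) -> 0 match(es)
  Run at pos 13: 'a' (length 1) -> 0 match(es)
Matches found: []
Total: 0

0


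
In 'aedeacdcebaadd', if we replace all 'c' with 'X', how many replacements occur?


re.sub('c', 'X', text) replaces every occurrence of 'c' with 'X'.
Text: 'aedeacdcebaadd'
Scanning for 'c':
  pos 5: 'c' -> replacement #1
  pos 7: 'c' -> replacement #2
Total replacements: 2

2


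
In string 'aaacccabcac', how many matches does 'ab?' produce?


Pattern 'ab?' matches 'a' optionally followed by 'b'.
String: 'aaacccabcac'
Scanning left to right for 'a' then checking next char:
  Match 1: 'a' (a not followed by b)
  Match 2: 'a' (a not followed by b)
  Match 3: 'a' (a not followed by b)
  Match 4: 'ab' (a followed by b)
  Match 5: 'a' (a not followed by b)
Total matches: 5

5


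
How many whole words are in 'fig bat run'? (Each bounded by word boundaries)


Word boundaries (\b) mark the start/end of each word.
Text: 'fig bat run'
Splitting by whitespace:
  Word 1: 'fig'
  Word 2: 'bat'
  Word 3: 'run'
Total whole words: 3

3


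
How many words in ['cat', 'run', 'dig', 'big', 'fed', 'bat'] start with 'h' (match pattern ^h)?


Pattern ^h anchors to start of word. Check which words begin with 'h':
  'cat' -> no
  'run' -> no
  'dig' -> no
  'big' -> no
  'fed' -> no
  'bat' -> no
Matching words: []
Count: 0

0


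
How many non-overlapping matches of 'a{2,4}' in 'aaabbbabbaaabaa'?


Pattern 'a{2,4}' matches between 2 and 4 consecutive a's (greedy).
String: 'aaabbbabbaaabaa'
Finding runs of a's and applying greedy matching:
  Run at pos 0: 'aaa' (length 3)
  Run at pos 6: 'a' (length 1)
  Run at pos 9: 'aaa' (length 3)
  Run at pos 13: 'aa' (length 2)
Matches: ['aaa', 'aaa', 'aa']
Count: 3

3


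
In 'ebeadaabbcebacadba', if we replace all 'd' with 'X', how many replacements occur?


re.sub('d', 'X', text) replaces every occurrence of 'd' with 'X'.
Text: 'ebeadaabbcebacadba'
Scanning for 'd':
  pos 4: 'd' -> replacement #1
  pos 15: 'd' -> replacement #2
Total replacements: 2

2


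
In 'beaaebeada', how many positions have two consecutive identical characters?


Looking for consecutive identical characters in 'beaaebeada':
  pos 0-1: 'b' vs 'e' -> different
  pos 1-2: 'e' vs 'a' -> different
  pos 2-3: 'a' vs 'a' -> MATCH ('aa')
  pos 3-4: 'a' vs 'e' -> different
  pos 4-5: 'e' vs 'b' -> different
  pos 5-6: 'b' vs 'e' -> different
  pos 6-7: 'e' vs 'a' -> different
  pos 7-8: 'a' vs 'd' -> different
  pos 8-9: 'd' vs 'a' -> different
Consecutive identical pairs: ['aa']
Count: 1

1


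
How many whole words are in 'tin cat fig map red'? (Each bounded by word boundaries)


Word boundaries (\b) mark the start/end of each word.
Text: 'tin cat fig map red'
Splitting by whitespace:
  Word 1: 'tin'
  Word 2: 'cat'
  Word 3: 'fig'
  Word 4: 'map'
  Word 5: 'red'
Total whole words: 5

5


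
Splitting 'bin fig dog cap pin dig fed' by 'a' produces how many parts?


Splitting by 'a' breaks the string at each occurrence of the separator.
Text: 'bin fig dog cap pin dig fed'
Parts after split:
  Part 1: 'bin fig dog c'
  Part 2: 'p pin dig fed'
Total parts: 2

2


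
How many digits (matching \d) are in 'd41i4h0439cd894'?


\d matches any digit 0-9.
Scanning 'd41i4h0439cd894':
  pos 1: '4' -> DIGIT
  pos 2: '1' -> DIGIT
  pos 4: '4' -> DIGIT
  pos 6: '0' -> DIGIT
  pos 7: '4' -> DIGIT
  pos 8: '3' -> DIGIT
  pos 9: '9' -> DIGIT
  pos 12: '8' -> DIGIT
  pos 13: '9' -> DIGIT
  pos 14: '4' -> DIGIT
Digits found: ['4', '1', '4', '0', '4', '3', '9', '8', '9', '4']
Total: 10

10


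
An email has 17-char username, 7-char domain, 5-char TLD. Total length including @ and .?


An email address has format: username@domain.tld
Username length: 17
'@' character: 1
Domain length: 7
'.' character: 1
TLD length: 5
Total = 17 + 1 + 7 + 1 + 5 = 31

31


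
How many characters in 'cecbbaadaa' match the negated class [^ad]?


Negated class [^ad] matches any char NOT in {a, d}
Scanning 'cecbbaadaa':
  pos 0: 'c' -> MATCH
  pos 1: 'e' -> MATCH
  pos 2: 'c' -> MATCH
  pos 3: 'b' -> MATCH
  pos 4: 'b' -> MATCH
  pos 5: 'a' -> no (excluded)
  pos 6: 'a' -> no (excluded)
  pos 7: 'd' -> no (excluded)
  pos 8: 'a' -> no (excluded)
  pos 9: 'a' -> no (excluded)
Total matches: 5

5


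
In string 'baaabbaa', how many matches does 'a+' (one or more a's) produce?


Pattern 'a+' matches one or more consecutive a's.
String: 'baaabbaa'
Scanning for runs of a:
  Match 1: 'aaa' (length 3)
  Match 2: 'aa' (length 2)
Total matches: 2

2


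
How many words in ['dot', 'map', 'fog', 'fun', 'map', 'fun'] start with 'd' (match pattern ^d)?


Pattern ^d anchors to start of word. Check which words begin with 'd':
  'dot' -> MATCH (starts with 'd')
  'map' -> no
  'fog' -> no
  'fun' -> no
  'map' -> no
  'fun' -> no
Matching words: ['dot']
Count: 1

1


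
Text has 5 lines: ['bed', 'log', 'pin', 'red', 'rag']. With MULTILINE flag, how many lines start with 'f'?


With MULTILINE flag, ^ matches the start of each line.
Lines: ['bed', 'log', 'pin', 'red', 'rag']
Checking which lines start with 'f':
  Line 1: 'bed' -> no
  Line 2: 'log' -> no
  Line 3: 'pin' -> no
  Line 4: 'red' -> no
  Line 5: 'rag' -> no
Matching lines: []
Count: 0

0


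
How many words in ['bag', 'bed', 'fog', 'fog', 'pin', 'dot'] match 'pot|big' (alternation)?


Alternation 'pot|big' matches either 'pot' or 'big'.
Checking each word:
  'bag' -> no
  'bed' -> no
  'fog' -> no
  'fog' -> no
  'pin' -> no
  'dot' -> no
Matches: []
Count: 0

0


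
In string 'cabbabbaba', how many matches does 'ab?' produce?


Pattern 'ab?' matches 'a' optionally followed by 'b'.
String: 'cabbabbaba'
Scanning left to right for 'a' then checking next char:
  Match 1: 'ab' (a followed by b)
  Match 2: 'ab' (a followed by b)
  Match 3: 'ab' (a followed by b)
  Match 4: 'a' (a not followed by b)
Total matches: 4

4


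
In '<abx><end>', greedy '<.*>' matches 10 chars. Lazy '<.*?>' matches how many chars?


Greedy '<.*>' tries to match as MUCH as possible.
Lazy '<.*?>' tries to match as LITTLE as possible.

String: '<abx><end>'
Greedy '<.*>' starts at first '<' and extends to the LAST '>': '<abx><end>' (10 chars)
Lazy '<.*?>' starts at first '<' and stops at the FIRST '>': '<abx>' (5 chars)

5


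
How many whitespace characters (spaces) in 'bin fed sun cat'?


\s matches whitespace characters (spaces, tabs, etc.).
Text: 'bin fed sun cat'
This text has 4 words separated by spaces.
Number of spaces = number of words - 1 = 4 - 1 = 3

3


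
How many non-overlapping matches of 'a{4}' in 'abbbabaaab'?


Pattern 'a{4}' matches exactly 4 consecutive a's (greedy, non-overlapping).
String: 'abbbabaaab'
Scanning for runs of a's:
  Run at pos 0: 'a' (length 1) -> 0 match(es)
  Run at pos 4: 'a' (length 1) -> 0 match(es)
  Run at pos 6: 'aaa' (length 3) -> 0 match(es)
Matches found: []
Total: 0

0


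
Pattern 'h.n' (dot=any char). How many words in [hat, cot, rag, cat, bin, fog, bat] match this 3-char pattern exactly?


Pattern 'h.n' means: starts with 'h', any single char, ends with 'n'.
Checking each word (must be exactly 3 chars):
  'hat' (len=3): no
  'cot' (len=3): no
  'rag' (len=3): no
  'cat' (len=3): no
  'bin' (len=3): no
  'fog' (len=3): no
  'bat' (len=3): no
Matching words: []
Total: 0

0


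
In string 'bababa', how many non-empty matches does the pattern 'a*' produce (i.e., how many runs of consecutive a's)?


Pattern 'a*' matches zero or more a's. We want non-empty runs of consecutive a's.
String: 'bababa'
Walking through the string to find runs of a's:
  Run 1: positions 1-1 -> 'a'
  Run 2: positions 3-3 -> 'a'
  Run 3: positions 5-5 -> 'a'
Non-empty runs found: ['a', 'a', 'a']
Count: 3

3


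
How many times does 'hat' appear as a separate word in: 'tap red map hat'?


Scanning each word for exact match 'hat':
  Word 1: 'tap' -> no
  Word 2: 'red' -> no
  Word 3: 'map' -> no
  Word 4: 'hat' -> MATCH
Total matches: 1

1


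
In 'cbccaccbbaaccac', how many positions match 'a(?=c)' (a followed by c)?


Lookahead 'a(?=c)' matches 'a' only when followed by 'c'.
String: 'cbccaccbbaaccac'
Checking each position where char is 'a':
  pos 4: 'a' -> MATCH (next='c')
  pos 9: 'a' -> no (next='a')
  pos 10: 'a' -> MATCH (next='c')
  pos 13: 'a' -> MATCH (next='c')
Matching positions: [4, 10, 13]
Count: 3

3
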